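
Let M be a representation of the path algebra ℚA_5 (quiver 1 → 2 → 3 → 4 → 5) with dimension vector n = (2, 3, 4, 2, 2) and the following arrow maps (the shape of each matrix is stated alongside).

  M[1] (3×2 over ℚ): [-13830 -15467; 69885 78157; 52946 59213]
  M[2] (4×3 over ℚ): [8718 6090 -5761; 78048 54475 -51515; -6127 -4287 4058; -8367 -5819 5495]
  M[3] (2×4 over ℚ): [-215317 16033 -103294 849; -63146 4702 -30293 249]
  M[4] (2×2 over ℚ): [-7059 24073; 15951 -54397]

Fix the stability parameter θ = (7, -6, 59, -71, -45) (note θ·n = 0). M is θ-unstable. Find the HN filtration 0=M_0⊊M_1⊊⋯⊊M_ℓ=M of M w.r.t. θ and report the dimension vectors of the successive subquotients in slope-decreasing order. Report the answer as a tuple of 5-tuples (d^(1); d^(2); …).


Barcode: M ≅ I[1,4], I[1,5], I[2,3], I[3,3], I[5,5]. HN layers by μ_θ (5 steps, strictly decreasing):
  μ^(1)=59; μ^(2)=-11/4; μ^(3)=-6; μ^(4)=-56/5; μ^(5)=-45

((0, 0, 2, 0, 0); (1, 1, 1, 1, 0); (0, 1, 0, 0, 0); (1, 1, 1, 1, 1); (0, 0, 0, 0, 1))


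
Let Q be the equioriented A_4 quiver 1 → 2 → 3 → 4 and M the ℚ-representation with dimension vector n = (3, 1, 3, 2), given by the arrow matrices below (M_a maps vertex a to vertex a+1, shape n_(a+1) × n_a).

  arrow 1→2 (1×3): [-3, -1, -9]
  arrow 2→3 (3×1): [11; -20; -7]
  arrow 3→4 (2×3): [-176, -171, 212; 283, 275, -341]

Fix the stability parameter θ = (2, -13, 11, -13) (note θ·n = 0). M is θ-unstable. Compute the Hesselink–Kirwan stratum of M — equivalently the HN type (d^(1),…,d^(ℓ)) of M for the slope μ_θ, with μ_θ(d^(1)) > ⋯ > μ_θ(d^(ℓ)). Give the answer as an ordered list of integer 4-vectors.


Via rank(M_{q-1}∘⋯∘M_p): M ≅ I[1,1]^2, I[1,3], I[3,4]^2.
μ_θ-semistable layers: μ^(1)=11; μ^(2)=2; μ^(3)=-1; μ^(4)=-11/2

((0, 0, 1, 0); (2, 0, 0, 0); (0, 0, 2, 2); (1, 1, 0, 0))


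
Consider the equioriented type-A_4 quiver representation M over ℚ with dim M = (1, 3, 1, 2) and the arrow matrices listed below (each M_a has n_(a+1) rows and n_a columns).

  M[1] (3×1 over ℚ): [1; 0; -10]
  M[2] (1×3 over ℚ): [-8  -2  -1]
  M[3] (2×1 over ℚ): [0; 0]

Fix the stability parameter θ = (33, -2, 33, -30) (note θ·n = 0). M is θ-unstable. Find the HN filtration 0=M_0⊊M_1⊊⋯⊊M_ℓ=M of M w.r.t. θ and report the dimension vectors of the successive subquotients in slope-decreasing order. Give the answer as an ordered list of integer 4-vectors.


Via rank(M_{q-1}∘⋯∘M_p): M ≅ I[1,3], I[2,2]^2, I[4,4]^2.
μ_θ-semistable layers: μ^(1)=33; μ^(2)=31/2; μ^(3)=-2; μ^(4)=-30

((0, 0, 1, 0); (1, 1, 0, 0); (0, 2, 0, 0); (0, 0, 0, 2))


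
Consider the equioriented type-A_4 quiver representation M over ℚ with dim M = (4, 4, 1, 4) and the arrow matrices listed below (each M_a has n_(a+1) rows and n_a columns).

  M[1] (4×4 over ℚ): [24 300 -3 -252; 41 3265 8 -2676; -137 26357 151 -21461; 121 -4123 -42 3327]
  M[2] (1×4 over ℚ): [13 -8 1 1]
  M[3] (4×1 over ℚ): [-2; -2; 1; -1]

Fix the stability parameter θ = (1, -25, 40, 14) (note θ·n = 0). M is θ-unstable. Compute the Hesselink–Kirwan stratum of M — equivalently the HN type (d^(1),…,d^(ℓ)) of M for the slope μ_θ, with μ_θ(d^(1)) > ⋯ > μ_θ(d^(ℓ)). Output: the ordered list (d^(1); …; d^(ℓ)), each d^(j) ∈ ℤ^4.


Interval decomposition of M: I[1,2]^3, I[1,4], I[4,4]^3.
HN type (ℓ=3): μ^(1)=27; μ^(2)=14; μ^(3)=-12

((0, 0, 1, 1); (0, 0, 0, 3); (4, 4, 0, 0))


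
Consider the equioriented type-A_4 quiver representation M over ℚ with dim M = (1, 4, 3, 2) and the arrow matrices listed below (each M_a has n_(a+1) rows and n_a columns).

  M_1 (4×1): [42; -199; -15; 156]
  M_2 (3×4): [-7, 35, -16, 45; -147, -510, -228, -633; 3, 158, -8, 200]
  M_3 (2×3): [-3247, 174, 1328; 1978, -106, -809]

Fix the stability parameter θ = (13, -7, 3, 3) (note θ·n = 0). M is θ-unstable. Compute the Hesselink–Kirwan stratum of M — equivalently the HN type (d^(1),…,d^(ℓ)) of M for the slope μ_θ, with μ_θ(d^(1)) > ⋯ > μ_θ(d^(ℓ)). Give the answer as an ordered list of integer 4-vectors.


Interval decomposition of M: I[1,4], I[2,2], I[2,3], I[2,4].
HN type (ℓ=2): μ^(1)=3; μ^(2)=-7

((1, 1, 3, 2); (0, 3, 0, 0))


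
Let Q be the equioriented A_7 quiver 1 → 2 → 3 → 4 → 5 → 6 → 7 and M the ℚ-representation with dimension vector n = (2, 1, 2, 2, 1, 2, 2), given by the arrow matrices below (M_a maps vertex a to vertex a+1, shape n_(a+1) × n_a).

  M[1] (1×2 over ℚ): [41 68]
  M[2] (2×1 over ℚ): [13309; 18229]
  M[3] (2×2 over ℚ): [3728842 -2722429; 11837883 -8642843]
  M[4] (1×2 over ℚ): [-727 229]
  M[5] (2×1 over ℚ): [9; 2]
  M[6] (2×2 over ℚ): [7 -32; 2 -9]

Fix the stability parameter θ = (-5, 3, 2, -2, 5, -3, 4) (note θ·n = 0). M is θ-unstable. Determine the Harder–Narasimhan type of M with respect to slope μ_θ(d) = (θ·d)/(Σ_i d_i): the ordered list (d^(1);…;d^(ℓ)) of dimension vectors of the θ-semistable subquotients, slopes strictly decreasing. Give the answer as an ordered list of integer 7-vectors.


Barcode: M ≅ I[1,1], I[1,7], I[3,4], I[6,7]. HN layers by μ_θ (5 steps, strictly decreasing):
  μ^(1)=4; μ^(2)=1; μ^(3)=0; μ^(4)=-3; μ^(5)=-5

((0, 0, 0, 0, 0, 0, 2); (0, 1, 1, 1, 1, 1, 0); (0, 0, 1, 1, 0, 0, 0); (0, 0, 0, 0, 0, 1, 0); (2, 0, 0, 0, 0, 0, 0))


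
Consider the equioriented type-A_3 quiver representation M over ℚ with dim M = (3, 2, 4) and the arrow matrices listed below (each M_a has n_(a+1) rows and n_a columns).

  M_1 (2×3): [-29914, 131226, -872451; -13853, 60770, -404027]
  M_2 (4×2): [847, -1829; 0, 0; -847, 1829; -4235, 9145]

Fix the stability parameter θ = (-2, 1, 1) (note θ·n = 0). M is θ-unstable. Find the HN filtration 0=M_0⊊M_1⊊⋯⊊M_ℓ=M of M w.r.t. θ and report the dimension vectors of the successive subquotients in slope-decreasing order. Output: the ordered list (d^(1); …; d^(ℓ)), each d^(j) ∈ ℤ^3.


Interval decomposition of M: I[1,1], I[1,2], I[1,3], I[3,3]^3.
HN type (ℓ=2): μ^(1)=1; μ^(2)=-2

((0, 2, 4); (3, 0, 0))


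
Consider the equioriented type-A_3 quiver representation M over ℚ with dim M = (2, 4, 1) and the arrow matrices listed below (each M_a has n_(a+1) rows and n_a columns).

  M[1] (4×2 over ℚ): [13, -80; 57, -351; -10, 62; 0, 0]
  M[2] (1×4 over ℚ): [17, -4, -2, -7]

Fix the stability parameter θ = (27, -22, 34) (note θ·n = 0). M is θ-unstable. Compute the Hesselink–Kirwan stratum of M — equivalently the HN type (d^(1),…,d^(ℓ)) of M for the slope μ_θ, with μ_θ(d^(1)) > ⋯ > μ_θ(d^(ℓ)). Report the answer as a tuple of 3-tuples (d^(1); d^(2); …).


Interval decomposition of M: I[1,2], I[1,3], I[2,2]^2.
HN type (ℓ=3): μ^(1)=34; μ^(2)=5/2; μ^(3)=-22

((0, 0, 1); (2, 2, 0); (0, 2, 0))


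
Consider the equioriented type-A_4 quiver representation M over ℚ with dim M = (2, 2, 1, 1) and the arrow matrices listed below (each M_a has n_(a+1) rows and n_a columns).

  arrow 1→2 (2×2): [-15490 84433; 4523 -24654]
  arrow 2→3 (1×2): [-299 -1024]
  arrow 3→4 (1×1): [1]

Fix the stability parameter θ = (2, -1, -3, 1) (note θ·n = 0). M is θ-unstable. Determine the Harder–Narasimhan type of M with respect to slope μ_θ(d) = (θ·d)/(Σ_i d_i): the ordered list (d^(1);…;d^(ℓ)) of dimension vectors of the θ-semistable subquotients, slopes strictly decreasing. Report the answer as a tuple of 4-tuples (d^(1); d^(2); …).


Interval decomposition of M: I[1,2], I[1,4].
HN type (ℓ=3): μ^(1)=1; μ^(2)=1/2; μ^(3)=-2/3

((0, 0, 0, 1); (1, 1, 0, 0); (1, 1, 1, 0))


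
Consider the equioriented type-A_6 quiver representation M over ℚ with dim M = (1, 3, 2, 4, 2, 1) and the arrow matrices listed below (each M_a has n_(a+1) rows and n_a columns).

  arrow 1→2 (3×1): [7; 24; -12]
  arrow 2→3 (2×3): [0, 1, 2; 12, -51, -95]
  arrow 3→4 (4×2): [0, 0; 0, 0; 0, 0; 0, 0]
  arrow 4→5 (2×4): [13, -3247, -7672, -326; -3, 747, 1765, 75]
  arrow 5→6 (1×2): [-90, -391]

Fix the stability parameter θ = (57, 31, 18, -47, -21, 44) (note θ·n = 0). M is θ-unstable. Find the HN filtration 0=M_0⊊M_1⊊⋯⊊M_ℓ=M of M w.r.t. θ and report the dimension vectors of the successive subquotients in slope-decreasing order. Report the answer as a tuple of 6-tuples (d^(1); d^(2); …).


Interval decomposition of M: I[1,2], I[2,3]^2, I[4,4]^2, I[4,5], I[4,6].
HN type (ℓ=4): μ^(1)=44; μ^(2)=49/2; μ^(3)=-21; μ^(4)=-47

((1, 1, 0, 0, 0, 1); (0, 2, 2, 0, 0, 0); (0, 0, 0, 0, 2, 0); (0, 0, 0, 4, 0, 0))


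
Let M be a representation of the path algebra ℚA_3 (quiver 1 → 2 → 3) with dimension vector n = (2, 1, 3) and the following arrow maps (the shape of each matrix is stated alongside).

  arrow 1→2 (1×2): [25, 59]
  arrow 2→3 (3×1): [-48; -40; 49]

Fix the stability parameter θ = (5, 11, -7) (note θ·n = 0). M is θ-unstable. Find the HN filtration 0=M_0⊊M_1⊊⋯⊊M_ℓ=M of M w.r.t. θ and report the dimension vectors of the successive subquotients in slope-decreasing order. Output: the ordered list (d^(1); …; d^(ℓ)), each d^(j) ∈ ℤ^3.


Via rank(M_{q-1}∘⋯∘M_p): M ≅ I[1,1], I[1,3], I[3,3]^2.
μ_θ-semistable layers: μ^(1)=5; μ^(2)=3; μ^(3)=-7

((1, 0, 0); (1, 1, 1); (0, 0, 2))


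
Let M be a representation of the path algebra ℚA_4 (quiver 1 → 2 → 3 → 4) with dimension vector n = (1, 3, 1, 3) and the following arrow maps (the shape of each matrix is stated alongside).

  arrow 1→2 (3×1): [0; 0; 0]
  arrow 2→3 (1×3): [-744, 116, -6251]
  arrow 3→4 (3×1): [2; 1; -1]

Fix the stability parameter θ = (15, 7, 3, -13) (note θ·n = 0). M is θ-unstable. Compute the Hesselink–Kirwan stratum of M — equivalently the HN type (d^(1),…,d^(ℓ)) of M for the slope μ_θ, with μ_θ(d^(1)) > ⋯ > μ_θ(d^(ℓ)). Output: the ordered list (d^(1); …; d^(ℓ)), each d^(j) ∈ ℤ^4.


Interval decomposition of M: I[1,1], I[2,2]^2, I[2,4], I[4,4]^2.
HN type (ℓ=4): μ^(1)=15; μ^(2)=7; μ^(3)=-1; μ^(4)=-13

((1, 0, 0, 0); (0, 2, 0, 0); (0, 1, 1, 1); (0, 0, 0, 2))


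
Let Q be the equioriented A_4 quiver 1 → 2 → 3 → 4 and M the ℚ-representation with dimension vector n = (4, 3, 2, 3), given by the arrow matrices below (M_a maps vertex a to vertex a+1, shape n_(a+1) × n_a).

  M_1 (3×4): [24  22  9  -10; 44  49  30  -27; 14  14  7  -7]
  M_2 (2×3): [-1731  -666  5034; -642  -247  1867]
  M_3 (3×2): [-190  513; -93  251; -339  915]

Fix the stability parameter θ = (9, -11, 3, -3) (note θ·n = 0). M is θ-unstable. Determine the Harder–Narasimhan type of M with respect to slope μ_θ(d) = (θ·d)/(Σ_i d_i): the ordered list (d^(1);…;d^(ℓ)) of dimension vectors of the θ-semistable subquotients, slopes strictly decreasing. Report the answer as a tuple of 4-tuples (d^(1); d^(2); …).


Via rank(M_{q-1}∘⋯∘M_p): M ≅ I[1,1], I[1,2], I[1,4]^2, I[4,4].
μ_θ-semistable layers: μ^(1)=9; μ^(2)=0; μ^(3)=-1; μ^(4)=-3

((1, 0, 0, 0); (0, 0, 2, 2); (3, 3, 0, 0); (0, 0, 0, 1))


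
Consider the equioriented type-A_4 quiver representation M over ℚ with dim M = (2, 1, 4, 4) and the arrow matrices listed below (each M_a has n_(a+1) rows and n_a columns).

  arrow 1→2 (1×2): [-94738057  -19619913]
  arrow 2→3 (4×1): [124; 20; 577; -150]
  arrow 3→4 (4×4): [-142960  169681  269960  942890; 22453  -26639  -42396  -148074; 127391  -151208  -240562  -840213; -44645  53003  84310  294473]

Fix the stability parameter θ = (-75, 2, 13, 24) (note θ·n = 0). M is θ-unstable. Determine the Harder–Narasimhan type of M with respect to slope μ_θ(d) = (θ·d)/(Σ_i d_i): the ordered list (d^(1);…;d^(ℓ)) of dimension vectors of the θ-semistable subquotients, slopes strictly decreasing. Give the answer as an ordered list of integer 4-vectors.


Barcode: M ≅ I[1,1], I[1,3], I[3,4]^3, I[4,4]. HN layers by μ_θ (4 steps, strictly decreasing):
  μ^(1)=24; μ^(2)=13; μ^(3)=2; μ^(4)=-75

((0, 0, 0, 4); (0, 0, 4, 0); (0, 1, 0, 0); (2, 0, 0, 0))


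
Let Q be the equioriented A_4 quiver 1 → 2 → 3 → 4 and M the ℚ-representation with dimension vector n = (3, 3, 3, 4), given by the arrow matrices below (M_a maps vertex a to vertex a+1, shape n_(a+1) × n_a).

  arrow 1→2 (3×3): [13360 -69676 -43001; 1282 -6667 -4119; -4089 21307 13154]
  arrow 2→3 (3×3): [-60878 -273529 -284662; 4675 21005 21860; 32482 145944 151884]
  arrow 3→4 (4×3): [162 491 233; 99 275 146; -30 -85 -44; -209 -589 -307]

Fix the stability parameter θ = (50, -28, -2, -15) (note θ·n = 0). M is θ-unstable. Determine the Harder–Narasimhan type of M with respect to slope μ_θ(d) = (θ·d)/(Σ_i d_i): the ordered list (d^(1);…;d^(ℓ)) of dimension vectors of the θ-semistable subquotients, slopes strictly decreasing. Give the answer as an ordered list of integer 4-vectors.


Via rank(M_{q-1}∘⋯∘M_p): M ≅ I[1,2], I[1,4]^2, I[3,4], I[4,4].
μ_θ-semistable layers: μ^(1)=11; μ^(2)=5/4; μ^(3)=-17/2; μ^(4)=-15

((1, 1, 0, 0); (2, 2, 2, 2); (0, 0, 1, 1); (0, 0, 0, 1))


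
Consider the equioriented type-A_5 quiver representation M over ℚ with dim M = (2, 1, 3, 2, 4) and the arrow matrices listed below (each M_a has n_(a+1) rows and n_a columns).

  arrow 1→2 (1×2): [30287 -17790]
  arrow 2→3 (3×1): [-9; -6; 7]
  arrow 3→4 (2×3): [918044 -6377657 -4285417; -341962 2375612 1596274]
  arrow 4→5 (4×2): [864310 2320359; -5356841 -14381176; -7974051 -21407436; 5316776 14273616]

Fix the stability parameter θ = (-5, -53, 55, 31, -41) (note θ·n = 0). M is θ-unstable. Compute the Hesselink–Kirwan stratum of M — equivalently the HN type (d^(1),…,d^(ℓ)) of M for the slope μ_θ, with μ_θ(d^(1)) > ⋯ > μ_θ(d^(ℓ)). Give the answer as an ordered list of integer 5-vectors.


Via rank(M_{q-1}∘⋯∘M_p): M ≅ I[1,1], I[1,5], I[3,3], I[3,5], I[5,5]^2.
μ_θ-semistable layers: μ^(1)=55; μ^(2)=15; μ^(3)=-5; μ^(4)=-29; μ^(5)=-41

((0, 0, 1, 0, 0); (0, 0, 2, 2, 2); (1, 0, 0, 0, 0); (1, 1, 0, 0, 0); (0, 0, 0, 0, 2))


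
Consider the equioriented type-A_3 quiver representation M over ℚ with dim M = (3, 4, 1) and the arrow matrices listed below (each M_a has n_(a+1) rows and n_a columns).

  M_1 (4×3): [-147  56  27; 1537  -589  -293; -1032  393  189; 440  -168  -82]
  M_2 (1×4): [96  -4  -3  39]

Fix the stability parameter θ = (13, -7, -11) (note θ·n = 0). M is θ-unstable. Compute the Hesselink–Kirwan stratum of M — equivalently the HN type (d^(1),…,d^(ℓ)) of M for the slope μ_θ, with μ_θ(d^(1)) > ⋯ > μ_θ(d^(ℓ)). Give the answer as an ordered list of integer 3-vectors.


Interval decomposition of M: I[1,2]^2, I[1,3], I[2,2].
HN type (ℓ=3): μ^(1)=3; μ^(2)=-5/3; μ^(3)=-7

((2, 2, 0); (1, 1, 1); (0, 1, 0))


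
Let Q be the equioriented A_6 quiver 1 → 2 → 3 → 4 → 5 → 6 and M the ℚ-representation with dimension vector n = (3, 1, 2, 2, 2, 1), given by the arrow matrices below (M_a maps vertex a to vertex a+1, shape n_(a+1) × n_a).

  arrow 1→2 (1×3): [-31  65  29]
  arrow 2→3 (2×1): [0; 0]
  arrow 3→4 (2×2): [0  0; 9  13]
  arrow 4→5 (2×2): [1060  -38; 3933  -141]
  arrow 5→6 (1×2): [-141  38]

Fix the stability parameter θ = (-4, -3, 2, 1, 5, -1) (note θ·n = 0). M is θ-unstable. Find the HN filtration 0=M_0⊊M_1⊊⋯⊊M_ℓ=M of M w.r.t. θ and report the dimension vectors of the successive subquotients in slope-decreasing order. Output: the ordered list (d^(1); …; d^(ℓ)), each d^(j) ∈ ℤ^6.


Barcode: M ≅ I[1,1]^2, I[1,2], I[3,3], I[3,5], I[4,6]. HN layers by μ_θ (6 steps, strictly decreasing):
  μ^(1)=5; μ^(2)=2; μ^(3)=3/2; μ^(4)=1; μ^(5)=-3; μ^(6)=-4

((0, 0, 0, 0, 1, 0); (0, 0, 1, 0, 1, 1); (0, 0, 1, 1, 0, 0); (0, 0, 0, 1, 0, 0); (0, 1, 0, 0, 0, 0); (3, 0, 0, 0, 0, 0))


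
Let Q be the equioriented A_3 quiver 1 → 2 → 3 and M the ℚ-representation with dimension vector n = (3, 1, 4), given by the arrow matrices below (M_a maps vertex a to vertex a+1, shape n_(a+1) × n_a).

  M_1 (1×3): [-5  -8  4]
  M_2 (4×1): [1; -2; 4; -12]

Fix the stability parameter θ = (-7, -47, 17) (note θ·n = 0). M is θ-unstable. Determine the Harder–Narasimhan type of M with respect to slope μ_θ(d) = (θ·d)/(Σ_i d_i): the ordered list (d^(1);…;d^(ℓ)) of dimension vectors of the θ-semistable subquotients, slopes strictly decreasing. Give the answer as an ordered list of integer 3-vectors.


Interval decomposition of M: I[1,1]^2, I[1,3], I[3,3]^3.
HN type (ℓ=3): μ^(1)=17; μ^(2)=-7; μ^(3)=-27

((0, 0, 4); (2, 0, 0); (1, 1, 0))


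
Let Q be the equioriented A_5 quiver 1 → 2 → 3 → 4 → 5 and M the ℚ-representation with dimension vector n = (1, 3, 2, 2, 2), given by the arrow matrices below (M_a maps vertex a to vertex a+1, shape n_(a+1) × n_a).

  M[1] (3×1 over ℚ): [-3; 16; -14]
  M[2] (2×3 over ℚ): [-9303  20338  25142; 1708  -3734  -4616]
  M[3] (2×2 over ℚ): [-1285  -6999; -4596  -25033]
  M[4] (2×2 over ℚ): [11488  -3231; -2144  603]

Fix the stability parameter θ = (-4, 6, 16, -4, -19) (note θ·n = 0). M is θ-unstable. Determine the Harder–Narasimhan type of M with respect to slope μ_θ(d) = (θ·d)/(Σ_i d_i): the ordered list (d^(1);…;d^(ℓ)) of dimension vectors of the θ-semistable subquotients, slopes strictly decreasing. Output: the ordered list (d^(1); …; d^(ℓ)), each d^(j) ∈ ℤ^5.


Interval decomposition of M: I[1,4], I[2,2], I[2,5], I[5,5].
HN type (ℓ=4): μ^(1)=6; μ^(2)=-1/4; μ^(3)=-4; μ^(4)=-19

((0, 2, 1, 1, 0); (0, 1, 1, 1, 1); (1, 0, 0, 0, 0); (0, 0, 0, 0, 1))


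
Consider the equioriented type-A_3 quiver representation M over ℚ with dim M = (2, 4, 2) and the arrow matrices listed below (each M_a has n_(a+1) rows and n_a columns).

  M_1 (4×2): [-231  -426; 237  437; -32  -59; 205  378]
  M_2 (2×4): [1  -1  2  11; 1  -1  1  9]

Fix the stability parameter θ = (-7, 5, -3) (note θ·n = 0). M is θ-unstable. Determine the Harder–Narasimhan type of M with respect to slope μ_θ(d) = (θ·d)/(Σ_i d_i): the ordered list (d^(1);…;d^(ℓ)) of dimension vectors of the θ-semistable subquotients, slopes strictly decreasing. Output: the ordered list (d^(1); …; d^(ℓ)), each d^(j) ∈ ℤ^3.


Interval decomposition of M: I[1,3]^2, I[2,2]^2.
HN type (ℓ=3): μ^(1)=5; μ^(2)=1; μ^(3)=-7

((0, 2, 0); (0, 2, 2); (2, 0, 0))


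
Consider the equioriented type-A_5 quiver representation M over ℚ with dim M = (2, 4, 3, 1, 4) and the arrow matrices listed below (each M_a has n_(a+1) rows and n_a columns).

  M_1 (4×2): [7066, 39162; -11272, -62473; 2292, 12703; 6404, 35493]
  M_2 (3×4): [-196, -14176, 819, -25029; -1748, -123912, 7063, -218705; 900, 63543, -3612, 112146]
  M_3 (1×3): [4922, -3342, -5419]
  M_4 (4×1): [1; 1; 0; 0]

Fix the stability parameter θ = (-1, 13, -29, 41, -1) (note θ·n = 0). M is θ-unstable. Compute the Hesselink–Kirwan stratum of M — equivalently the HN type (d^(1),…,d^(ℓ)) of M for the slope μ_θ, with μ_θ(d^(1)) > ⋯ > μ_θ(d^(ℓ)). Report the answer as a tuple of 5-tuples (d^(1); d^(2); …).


Barcode: M ≅ I[1,2], I[1,5], I[2,2], I[2,3], I[3,3], I[5,5]^3. HN layers by μ_θ (6 steps, strictly decreasing):
  μ^(1)=20; μ^(2)=13; μ^(3)=-1; μ^(4)=-17/3; μ^(5)=-8; μ^(6)=-29

((0, 0, 0, 1, 1); (0, 2, 0, 0, 0); (1, 0, 0, 0, 3); (1, 1, 1, 0, 0); (0, 1, 1, 0, 0); (0, 0, 1, 0, 0))


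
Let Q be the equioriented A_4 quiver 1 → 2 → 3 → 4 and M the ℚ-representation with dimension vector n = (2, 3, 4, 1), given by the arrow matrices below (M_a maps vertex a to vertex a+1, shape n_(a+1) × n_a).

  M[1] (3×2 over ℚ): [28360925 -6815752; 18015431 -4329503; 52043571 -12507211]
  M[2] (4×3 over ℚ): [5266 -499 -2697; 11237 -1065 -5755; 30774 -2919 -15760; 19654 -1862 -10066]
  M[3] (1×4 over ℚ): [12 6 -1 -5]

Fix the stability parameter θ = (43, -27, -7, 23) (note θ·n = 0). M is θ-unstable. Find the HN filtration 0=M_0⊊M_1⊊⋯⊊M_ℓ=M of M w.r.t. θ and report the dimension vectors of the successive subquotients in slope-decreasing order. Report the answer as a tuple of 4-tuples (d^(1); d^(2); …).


Via rank(M_{q-1}∘⋯∘M_p): M ≅ I[1,3], I[1,4], I[2,3], I[3,3].
μ_θ-semistable layers: μ^(1)=23; μ^(2)=3; μ^(3)=-7; μ^(4)=-27

((0, 0, 0, 1); (2, 2, 2, 0); (0, 0, 2, 0); (0, 1, 0, 0))


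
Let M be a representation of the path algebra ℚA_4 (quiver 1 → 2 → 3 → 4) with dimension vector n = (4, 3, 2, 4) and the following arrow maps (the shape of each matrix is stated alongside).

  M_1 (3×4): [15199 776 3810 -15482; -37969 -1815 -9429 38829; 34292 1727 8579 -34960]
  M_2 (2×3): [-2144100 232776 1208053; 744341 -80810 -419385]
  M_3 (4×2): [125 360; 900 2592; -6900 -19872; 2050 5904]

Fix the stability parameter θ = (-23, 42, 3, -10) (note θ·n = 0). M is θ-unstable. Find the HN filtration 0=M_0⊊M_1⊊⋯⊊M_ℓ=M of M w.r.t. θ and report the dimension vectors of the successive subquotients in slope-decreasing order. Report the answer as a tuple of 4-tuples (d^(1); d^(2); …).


Interval decomposition of M: I[1,1], I[1,2], I[1,3], I[1,4], I[4,4]^3.
HN type (ℓ=5): μ^(1)=42; μ^(2)=45/2; μ^(3)=35/3; μ^(4)=-10; μ^(5)=-23

((0, 1, 0, 0); (0, 1, 1, 0); (0, 1, 1, 1); (0, 0, 0, 3); (4, 0, 0, 0))


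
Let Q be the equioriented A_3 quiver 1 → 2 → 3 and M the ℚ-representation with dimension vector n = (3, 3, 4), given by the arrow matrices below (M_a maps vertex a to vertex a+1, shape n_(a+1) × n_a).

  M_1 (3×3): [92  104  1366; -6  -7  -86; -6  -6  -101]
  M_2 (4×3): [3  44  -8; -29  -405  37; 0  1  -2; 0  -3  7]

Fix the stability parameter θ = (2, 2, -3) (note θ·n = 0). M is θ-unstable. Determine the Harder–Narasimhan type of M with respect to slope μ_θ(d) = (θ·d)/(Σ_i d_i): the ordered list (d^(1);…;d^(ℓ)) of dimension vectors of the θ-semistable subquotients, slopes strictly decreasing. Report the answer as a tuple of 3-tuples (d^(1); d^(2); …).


Barcode: M ≅ I[1,3]^3, I[3,3]. HN layers by μ_θ (2 steps, strictly decreasing):
  μ^(1)=1/3; μ^(2)=-3

((3, 3, 3); (0, 0, 1))


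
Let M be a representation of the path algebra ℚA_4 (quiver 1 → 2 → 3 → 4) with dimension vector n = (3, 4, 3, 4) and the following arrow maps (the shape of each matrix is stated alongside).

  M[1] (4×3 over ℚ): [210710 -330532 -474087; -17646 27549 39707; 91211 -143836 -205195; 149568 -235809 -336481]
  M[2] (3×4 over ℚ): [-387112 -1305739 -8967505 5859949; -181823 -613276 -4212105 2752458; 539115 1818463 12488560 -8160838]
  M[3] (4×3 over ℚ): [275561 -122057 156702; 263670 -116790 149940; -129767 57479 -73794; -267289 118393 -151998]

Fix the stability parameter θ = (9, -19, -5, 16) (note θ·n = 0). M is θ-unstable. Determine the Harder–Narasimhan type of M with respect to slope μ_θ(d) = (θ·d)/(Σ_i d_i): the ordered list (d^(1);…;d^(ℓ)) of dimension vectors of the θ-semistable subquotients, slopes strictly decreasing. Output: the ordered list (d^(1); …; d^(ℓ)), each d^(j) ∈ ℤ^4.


Interval decomposition of M: I[1,3]^2, I[1,4], I[2,2], I[4,4]^3.
HN type (ℓ=3): μ^(1)=16; μ^(2)=-5; μ^(3)=-19

((0, 0, 0, 4); (3, 3, 3, 0); (0, 1, 0, 0))


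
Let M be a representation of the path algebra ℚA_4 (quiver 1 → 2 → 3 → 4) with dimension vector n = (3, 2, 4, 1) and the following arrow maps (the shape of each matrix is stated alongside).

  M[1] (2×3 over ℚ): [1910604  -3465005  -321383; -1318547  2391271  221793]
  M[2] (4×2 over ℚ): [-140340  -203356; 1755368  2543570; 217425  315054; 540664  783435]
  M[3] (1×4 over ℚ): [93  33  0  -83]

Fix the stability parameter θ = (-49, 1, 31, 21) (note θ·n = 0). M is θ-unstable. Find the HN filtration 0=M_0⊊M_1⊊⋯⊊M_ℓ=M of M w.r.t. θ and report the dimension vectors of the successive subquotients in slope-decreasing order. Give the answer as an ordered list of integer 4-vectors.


Interval decomposition of M: I[1,1], I[1,3], I[1,4], I[3,3]^2.
HN type (ℓ=4): μ^(1)=31; μ^(2)=26; μ^(3)=1; μ^(4)=-49

((0, 0, 3, 0); (0, 0, 1, 1); (0, 2, 0, 0); (3, 0, 0, 0))


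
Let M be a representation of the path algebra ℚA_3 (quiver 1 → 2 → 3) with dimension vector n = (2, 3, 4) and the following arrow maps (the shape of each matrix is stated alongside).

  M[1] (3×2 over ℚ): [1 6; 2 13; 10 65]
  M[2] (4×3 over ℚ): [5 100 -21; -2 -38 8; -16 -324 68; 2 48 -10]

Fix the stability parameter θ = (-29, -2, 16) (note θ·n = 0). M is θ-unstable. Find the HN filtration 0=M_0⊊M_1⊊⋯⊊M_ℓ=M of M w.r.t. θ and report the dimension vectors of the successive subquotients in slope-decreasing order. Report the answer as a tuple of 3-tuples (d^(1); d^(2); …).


Via rank(M_{q-1}∘⋯∘M_p): M ≅ I[1,2], I[1,3], I[2,3], I[3,3]^2.
μ_θ-semistable layers: μ^(1)=16; μ^(2)=-2; μ^(3)=-29

((0, 0, 4); (0, 3, 0); (2, 0, 0))


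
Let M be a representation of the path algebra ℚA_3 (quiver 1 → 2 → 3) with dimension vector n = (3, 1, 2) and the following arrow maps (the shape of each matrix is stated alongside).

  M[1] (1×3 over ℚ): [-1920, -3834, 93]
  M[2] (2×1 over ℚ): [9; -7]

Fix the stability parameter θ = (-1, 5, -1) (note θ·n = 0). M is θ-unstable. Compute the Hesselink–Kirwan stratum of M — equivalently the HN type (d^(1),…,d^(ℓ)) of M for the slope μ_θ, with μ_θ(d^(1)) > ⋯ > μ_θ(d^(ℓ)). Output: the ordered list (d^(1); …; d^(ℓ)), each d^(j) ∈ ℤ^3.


Interval decomposition of M: I[1,1]^2, I[1,3], I[3,3].
HN type (ℓ=2): μ^(1)=2; μ^(2)=-1

((0, 1, 1); (3, 0, 1))


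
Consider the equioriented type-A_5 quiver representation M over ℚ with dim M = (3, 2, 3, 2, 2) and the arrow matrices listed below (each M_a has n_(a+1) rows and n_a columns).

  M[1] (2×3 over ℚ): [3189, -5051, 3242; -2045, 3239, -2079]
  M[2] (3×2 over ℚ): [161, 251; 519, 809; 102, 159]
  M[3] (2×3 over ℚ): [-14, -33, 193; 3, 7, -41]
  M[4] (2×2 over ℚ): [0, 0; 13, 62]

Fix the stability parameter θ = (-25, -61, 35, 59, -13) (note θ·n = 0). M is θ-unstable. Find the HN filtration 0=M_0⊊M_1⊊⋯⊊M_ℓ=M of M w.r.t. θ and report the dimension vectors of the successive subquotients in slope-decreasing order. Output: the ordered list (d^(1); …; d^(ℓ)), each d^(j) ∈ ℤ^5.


Barcode: M ≅ I[1,1], I[1,4], I[1,5], I[3,3], I[5,5]. HN layers by μ_θ (6 steps, strictly decreasing):
  μ^(1)=59; μ^(2)=35; μ^(3)=27; μ^(4)=-13; μ^(5)=-25; μ^(6)=-43

((0, 0, 0, 1, 0); (0, 0, 2, 0, 0); (0, 0, 1, 1, 1); (0, 0, 0, 0, 1); (1, 0, 0, 0, 0); (2, 2, 0, 0, 0))


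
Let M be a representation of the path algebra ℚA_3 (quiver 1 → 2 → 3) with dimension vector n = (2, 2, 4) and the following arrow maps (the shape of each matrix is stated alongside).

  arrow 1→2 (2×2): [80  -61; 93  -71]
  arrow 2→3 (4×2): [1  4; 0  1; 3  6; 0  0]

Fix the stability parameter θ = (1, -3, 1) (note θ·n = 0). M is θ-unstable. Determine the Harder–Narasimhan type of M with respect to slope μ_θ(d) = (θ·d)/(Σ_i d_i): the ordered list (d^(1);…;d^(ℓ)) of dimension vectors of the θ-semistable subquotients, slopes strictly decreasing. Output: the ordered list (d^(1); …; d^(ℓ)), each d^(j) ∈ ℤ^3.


Interval decomposition of M: I[1,3]^2, I[3,3]^2.
HN type (ℓ=2): μ^(1)=1; μ^(2)=-1

((0, 0, 4); (2, 2, 0))


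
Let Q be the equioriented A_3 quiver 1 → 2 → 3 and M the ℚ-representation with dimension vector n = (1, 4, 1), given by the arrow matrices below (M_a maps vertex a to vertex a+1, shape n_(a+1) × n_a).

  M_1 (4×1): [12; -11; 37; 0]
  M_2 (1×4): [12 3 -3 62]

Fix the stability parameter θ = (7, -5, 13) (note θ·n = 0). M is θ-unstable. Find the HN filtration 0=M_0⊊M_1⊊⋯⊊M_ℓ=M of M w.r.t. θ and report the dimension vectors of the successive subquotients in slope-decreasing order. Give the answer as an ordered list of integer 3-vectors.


Interval decomposition of M: I[1,2], I[2,2]^2, I[2,3].
HN type (ℓ=3): μ^(1)=13; μ^(2)=1; μ^(3)=-5

((0, 0, 1); (1, 1, 0); (0, 3, 0))


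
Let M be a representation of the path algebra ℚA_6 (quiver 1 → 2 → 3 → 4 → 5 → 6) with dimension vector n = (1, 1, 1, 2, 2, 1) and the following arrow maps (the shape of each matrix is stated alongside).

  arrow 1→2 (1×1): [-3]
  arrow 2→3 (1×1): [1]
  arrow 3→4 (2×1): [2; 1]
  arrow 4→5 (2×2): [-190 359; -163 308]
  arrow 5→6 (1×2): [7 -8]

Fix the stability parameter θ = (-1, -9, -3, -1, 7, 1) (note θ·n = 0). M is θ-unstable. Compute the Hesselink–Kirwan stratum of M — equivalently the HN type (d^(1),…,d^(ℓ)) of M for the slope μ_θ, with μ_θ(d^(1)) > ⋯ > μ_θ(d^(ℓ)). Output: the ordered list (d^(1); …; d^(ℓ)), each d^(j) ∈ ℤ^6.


Barcode: M ≅ I[1,6], I[4,5]. HN layers by μ_θ (5 steps, strictly decreasing):
  μ^(1)=7; μ^(2)=4; μ^(3)=-1; μ^(4)=-3; μ^(5)=-5

((0, 0, 0, 0, 1, 0); (0, 0, 0, 0, 1, 1); (0, 0, 0, 2, 0, 0); (0, 0, 1, 0, 0, 0); (1, 1, 0, 0, 0, 0))


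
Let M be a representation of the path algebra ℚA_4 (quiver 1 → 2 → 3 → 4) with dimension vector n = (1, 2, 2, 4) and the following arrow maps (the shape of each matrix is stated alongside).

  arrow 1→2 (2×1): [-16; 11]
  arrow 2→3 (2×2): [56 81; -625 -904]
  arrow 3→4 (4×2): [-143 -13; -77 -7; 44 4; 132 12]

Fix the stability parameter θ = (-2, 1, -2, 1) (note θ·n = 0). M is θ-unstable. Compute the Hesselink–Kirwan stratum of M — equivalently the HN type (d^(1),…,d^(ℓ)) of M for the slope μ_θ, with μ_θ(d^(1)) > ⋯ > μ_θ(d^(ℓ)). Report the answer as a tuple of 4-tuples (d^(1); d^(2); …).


Interval decomposition of M: I[1,4], I[2,3], I[4,4]^3.
HN type (ℓ=3): μ^(1)=1; μ^(2)=-1/2; μ^(3)=-2

((0, 0, 0, 4); (0, 2, 2, 0); (1, 0, 0, 0))


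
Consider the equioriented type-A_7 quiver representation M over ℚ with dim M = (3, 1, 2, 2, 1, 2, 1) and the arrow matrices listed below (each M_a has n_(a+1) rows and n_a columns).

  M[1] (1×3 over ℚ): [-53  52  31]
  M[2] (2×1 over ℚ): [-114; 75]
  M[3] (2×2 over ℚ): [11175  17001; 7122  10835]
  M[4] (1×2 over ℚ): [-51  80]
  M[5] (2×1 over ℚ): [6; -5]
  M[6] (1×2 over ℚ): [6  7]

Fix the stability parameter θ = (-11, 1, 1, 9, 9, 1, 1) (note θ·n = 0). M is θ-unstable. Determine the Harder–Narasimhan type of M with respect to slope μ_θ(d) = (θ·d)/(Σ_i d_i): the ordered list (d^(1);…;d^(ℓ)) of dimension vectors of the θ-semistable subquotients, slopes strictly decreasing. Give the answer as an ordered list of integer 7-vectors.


Interval decomposition of M: I[1,1]^2, I[1,7], I[3,4], I[6,6].
HN type (ℓ=4): μ^(1)=9; μ^(2)=5; μ^(3)=1; μ^(4)=-11

((0, 0, 0, 1, 0, 0, 0); (0, 0, 0, 1, 1, 1, 1); (0, 1, 2, 0, 0, 1, 0); (3, 0, 0, 0, 0, 0, 0))


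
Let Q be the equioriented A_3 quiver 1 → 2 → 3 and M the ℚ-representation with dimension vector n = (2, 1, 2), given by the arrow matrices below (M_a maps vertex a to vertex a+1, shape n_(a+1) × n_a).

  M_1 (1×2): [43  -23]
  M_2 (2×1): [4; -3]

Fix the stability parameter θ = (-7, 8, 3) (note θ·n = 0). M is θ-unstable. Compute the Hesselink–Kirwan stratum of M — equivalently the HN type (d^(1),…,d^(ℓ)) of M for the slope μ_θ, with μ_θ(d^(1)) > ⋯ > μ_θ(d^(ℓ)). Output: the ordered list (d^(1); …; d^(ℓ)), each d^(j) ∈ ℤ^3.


Barcode: M ≅ I[1,1], I[1,3], I[3,3]. HN layers by μ_θ (3 steps, strictly decreasing):
  μ^(1)=11/2; μ^(2)=3; μ^(3)=-7

((0, 1, 1); (0, 0, 1); (2, 0, 0))


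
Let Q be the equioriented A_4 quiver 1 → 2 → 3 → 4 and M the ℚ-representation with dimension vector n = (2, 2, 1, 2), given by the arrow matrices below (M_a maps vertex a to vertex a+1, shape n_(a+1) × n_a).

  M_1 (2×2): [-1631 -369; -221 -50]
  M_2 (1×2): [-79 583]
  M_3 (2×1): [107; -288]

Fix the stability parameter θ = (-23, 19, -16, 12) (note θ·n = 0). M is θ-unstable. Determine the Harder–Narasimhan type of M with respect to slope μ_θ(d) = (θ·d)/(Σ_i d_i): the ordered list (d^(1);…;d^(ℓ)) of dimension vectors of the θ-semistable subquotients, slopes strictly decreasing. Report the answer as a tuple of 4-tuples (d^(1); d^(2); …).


Via rank(M_{q-1}∘⋯∘M_p): M ≅ I[1,2], I[1,4], I[4,4].
μ_θ-semistable layers: μ^(1)=19; μ^(2)=12; μ^(3)=3/2; μ^(4)=-23

((0, 1, 0, 0); (0, 0, 0, 2); (0, 1, 1, 0); (2, 0, 0, 0))


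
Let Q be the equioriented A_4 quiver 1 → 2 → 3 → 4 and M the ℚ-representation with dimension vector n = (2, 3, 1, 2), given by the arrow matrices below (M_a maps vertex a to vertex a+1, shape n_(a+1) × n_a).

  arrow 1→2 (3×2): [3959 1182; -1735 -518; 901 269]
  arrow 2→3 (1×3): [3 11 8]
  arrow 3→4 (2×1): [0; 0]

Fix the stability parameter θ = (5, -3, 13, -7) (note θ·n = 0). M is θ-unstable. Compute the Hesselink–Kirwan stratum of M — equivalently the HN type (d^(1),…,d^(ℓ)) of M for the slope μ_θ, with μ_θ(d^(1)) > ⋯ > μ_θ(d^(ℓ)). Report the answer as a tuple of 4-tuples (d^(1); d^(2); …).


Interval decomposition of M: I[1,2]^2, I[2,3], I[4,4]^2.
HN type (ℓ=4): μ^(1)=13; μ^(2)=1; μ^(3)=-3; μ^(4)=-7

((0, 0, 1, 0); (2, 2, 0, 0); (0, 1, 0, 0); (0, 0, 0, 2))


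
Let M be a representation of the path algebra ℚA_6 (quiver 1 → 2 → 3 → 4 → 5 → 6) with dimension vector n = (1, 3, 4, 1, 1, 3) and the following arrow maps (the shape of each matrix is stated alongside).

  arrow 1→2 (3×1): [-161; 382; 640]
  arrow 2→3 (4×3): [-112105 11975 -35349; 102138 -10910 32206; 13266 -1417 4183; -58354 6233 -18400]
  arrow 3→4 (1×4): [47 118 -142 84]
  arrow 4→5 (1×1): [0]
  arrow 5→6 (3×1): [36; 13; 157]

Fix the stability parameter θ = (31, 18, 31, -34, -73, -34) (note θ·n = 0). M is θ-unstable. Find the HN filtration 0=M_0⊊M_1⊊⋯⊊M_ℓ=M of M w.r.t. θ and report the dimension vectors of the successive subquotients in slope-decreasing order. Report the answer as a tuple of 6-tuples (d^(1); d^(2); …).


Barcode: M ≅ I[1,4], I[2,3]^2, I[3,3], I[5,6], I[6,6]^2. HN layers by μ_θ (5 steps, strictly decreasing):
  μ^(1)=31; μ^(2)=18; μ^(3)=23/2; μ^(4)=-34; μ^(5)=-73

((0, 0, 3, 0, 0, 0); (0, 2, 0, 0, 0, 0); (1, 1, 1, 1, 0, 0); (0, 0, 0, 0, 0, 3); (0, 0, 0, 0, 1, 0))


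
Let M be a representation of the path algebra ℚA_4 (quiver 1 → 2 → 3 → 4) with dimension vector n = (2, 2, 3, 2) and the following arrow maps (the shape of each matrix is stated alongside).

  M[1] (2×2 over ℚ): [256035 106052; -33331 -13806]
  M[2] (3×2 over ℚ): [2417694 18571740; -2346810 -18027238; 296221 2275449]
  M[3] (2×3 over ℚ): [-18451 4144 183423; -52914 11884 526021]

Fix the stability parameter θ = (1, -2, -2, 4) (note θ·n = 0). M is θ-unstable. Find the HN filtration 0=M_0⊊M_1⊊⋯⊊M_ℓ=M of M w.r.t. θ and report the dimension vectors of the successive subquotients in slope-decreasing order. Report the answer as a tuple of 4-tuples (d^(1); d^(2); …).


Interval decomposition of M: I[1,4]^2, I[3,3].
HN type (ℓ=3): μ^(1)=4; μ^(2)=-1; μ^(3)=-2

((0, 0, 0, 2); (2, 2, 2, 0); (0, 0, 1, 0))


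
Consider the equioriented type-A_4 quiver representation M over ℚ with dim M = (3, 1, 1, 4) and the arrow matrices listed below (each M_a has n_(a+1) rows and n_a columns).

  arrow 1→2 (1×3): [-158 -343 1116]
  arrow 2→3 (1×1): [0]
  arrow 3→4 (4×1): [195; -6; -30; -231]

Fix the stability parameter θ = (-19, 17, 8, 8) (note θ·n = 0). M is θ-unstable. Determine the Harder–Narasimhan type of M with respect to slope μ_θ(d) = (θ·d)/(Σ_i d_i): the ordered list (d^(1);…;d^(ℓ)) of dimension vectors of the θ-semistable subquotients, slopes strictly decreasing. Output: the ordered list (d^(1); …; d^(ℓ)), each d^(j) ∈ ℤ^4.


Barcode: M ≅ I[1,1]^2, I[1,2], I[3,4], I[4,4]^3. HN layers by μ_θ (3 steps, strictly decreasing):
  μ^(1)=17; μ^(2)=8; μ^(3)=-19

((0, 1, 0, 0); (0, 0, 1, 4); (3, 0, 0, 0))


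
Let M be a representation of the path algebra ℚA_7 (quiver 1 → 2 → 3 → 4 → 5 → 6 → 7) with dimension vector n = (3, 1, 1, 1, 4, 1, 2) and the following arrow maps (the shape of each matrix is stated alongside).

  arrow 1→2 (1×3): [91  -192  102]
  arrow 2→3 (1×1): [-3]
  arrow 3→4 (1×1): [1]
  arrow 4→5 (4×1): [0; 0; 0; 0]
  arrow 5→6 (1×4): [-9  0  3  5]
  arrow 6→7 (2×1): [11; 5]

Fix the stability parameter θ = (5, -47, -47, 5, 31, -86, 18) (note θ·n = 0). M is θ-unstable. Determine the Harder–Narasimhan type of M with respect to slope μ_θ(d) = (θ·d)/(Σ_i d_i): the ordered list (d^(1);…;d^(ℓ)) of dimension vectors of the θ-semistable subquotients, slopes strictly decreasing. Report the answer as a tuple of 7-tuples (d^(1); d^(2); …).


Via rank(M_{q-1}∘⋯∘M_p): M ≅ I[1,1]^2, I[1,4], I[5,5]^3, I[5,7], I[7,7].
μ_θ-semistable layers: μ^(1)=31; μ^(2)=18; μ^(3)=5; μ^(4)=-55/2; μ^(5)=-89/3

((0, 0, 0, 0, 3, 0, 0); (0, 0, 0, 0, 0, 0, 2); (2, 0, 0, 1, 0, 0, 0); (0, 0, 0, 0, 1, 1, 0); (1, 1, 1, 0, 0, 0, 0))


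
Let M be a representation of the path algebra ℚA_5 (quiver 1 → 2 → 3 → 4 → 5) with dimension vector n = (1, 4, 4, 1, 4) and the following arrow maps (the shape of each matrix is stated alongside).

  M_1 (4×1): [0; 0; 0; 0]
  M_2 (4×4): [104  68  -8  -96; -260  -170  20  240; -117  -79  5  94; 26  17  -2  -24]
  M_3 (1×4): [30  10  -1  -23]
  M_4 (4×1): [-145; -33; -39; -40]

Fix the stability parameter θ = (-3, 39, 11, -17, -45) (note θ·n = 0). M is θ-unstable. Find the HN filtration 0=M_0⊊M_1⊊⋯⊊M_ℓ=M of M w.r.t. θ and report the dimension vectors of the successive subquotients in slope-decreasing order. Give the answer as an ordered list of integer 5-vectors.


Barcode: M ≅ I[1,1], I[2,2]^2, I[2,3], I[2,5], I[3,3]^2, I[5,5]^3. HN layers by μ_θ (5 steps, strictly decreasing):
  μ^(1)=39; μ^(2)=25; μ^(3)=11; μ^(4)=-3; μ^(5)=-45

((0, 2, 0, 0, 0); (0, 1, 1, 0, 0); (0, 0, 2, 0, 0); (1, 1, 1, 1, 1); (0, 0, 0, 0, 3))


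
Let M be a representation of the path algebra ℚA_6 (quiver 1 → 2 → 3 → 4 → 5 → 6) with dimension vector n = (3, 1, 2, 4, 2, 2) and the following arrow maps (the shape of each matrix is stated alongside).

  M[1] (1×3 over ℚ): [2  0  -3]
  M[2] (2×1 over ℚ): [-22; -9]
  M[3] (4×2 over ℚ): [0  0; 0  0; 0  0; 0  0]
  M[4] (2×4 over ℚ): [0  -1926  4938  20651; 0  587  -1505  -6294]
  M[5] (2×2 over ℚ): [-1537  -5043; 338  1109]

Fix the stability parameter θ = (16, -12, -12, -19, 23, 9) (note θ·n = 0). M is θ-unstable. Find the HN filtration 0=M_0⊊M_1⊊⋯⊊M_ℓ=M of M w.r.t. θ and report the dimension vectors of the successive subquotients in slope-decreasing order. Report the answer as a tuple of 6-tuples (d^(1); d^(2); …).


Via rank(M_{q-1}∘⋯∘M_p): M ≅ I[1,1]^2, I[1,3], I[3,3], I[4,4]^2, I[4,6]^2.
μ_θ-semistable layers: μ^(1)=16; μ^(2)=-8/3; μ^(3)=-12; μ^(4)=-19

((2, 0, 0, 0, 2, 2); (1, 1, 1, 0, 0, 0); (0, 0, 1, 0, 0, 0); (0, 0, 0, 4, 0, 0))


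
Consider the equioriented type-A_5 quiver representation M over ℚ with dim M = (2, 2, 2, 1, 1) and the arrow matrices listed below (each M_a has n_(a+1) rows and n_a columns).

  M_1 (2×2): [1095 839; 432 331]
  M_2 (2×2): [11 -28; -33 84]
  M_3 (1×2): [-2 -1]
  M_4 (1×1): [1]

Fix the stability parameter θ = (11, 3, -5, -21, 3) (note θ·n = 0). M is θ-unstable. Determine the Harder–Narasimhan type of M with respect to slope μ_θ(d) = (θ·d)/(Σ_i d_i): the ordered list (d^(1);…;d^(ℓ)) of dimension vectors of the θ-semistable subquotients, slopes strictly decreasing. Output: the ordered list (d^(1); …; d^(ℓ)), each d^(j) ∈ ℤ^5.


Interval decomposition of M: I[1,2], I[1,5], I[3,3].
HN type (ℓ=4): μ^(1)=7; μ^(2)=3; μ^(3)=-3; μ^(4)=-5

((1, 1, 0, 0, 0); (0, 0, 0, 0, 1); (1, 1, 1, 1, 0); (0, 0, 1, 0, 0))


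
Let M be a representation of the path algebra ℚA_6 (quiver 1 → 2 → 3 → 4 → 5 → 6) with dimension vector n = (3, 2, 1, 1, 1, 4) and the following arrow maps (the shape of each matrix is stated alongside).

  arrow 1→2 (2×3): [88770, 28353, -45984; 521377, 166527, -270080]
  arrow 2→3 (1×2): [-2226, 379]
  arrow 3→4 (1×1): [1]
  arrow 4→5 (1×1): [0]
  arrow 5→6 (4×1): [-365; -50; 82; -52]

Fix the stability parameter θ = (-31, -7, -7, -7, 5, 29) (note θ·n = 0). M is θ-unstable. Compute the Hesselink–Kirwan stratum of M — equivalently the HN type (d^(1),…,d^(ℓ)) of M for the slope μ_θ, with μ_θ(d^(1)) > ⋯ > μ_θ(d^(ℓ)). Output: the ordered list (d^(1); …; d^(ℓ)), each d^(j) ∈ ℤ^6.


Barcode: M ≅ I[1,1], I[1,2], I[1,4], I[5,6], I[6,6]^3. HN layers by μ_θ (4 steps, strictly decreasing):
  μ^(1)=29; μ^(2)=5; μ^(3)=-7; μ^(4)=-31

((0, 0, 0, 0, 0, 4); (0, 0, 0, 0, 1, 0); (0, 2, 1, 1, 0, 0); (3, 0, 0, 0, 0, 0))
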